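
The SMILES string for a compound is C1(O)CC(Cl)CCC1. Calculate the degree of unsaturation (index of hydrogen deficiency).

Atom tally by fragment:
  cyclohexane ring core → C:6 H:12
  (− 2 ring H displaced by substituents)
  + OH → O:1 H:1
  + Cl → Cl:1
Element totals:
  C: 6
  H: 11
  Cl: 1
  O: 1
Molecular formula: C6H11ClO.
DoU = (2C + 2 + N − H − X) / 2 = (2·6 + 2 + 0 − 11 − 1) / 2 = 1.

1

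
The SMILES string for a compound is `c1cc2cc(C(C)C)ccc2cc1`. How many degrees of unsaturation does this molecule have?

Atom tally by fragment:
  naphthalene ring system core → C:10 H:8
  (− 1 ring H displaced by substituents)
  + CH(CH3)2 → C:3 H:7
Element totals:
  C: 13
  H: 14
Molecular formula: C13H14.
DoU = (2C + 2 + N − H − X) / 2 = (2·13 + 2 + 0 − 14 − 0) / 2 = 7.

7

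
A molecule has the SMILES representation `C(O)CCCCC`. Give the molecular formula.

C6H14O

Atom tally by fragment:
  HOCH2 → C:1 H:3 O:1
  CH2 → C:1 H:2
  CH2 → C:1 H:2
  CH2 → C:1 H:2
  CH2 → C:1 H:2
  CH3 → C:1 H:3
Element totals:
  C: 6
  H: 14
  O: 1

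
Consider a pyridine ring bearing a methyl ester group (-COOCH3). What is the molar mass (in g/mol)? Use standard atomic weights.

Atom tally by fragment:
  pyridine ring core → C:5 H:5 N:1
  (− 1 ring H displaced by substituents)
  + COOCH3 → C:2 H:3 O:2
Element totals:
  C: 7
  H: 7
  N: 1
  O: 2
Molecular formula: C7H7NO2.
  M = 7(12.011) + 7(1.008) + 14.007 + 2(15.999)
    = 84.077 + 7.056 + 14.007 + 31.998 = 137.138

137.14 g/mol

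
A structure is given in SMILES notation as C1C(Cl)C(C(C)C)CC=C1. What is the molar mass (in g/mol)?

Atom tally by fragment:
  cyclohexene ring core → C:6 H:10
  (− 2 ring H displaced by substituents)
  + Cl → Cl:1
  + CH(CH3)2 → C:3 H:7
Element totals:
  C: 9
  H: 15
  Cl: 1
Molecular formula: C9H15Cl.
  M = 9(12.011) + 15(1.008) + 35.45
    = 108.099 + 15.120 + 35.450 = 158.669

158.67 g/mol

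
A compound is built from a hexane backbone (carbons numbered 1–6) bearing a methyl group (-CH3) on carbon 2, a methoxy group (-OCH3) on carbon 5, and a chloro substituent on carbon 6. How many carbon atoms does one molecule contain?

Atom tally by fragment:
  CH3 → C:1 H:3
  CH(CH3) → C:2 H:4
  CH2 → C:1 H:2
  CH2 → C:1 H:2
  CH(OCH3) → C:2 H:4 O:1
  CH2Cl → C:1 H:2 Cl:1
Element totals:
  C: 8
  H: 17
  Cl: 1
  O: 1

8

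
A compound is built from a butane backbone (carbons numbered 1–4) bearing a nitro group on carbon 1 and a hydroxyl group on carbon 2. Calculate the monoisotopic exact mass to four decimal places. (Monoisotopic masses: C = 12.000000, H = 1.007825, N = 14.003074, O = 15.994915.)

Atom tally by fragment:
  O2NCH2 → C:1 H:2 N:1 O:2
  CH(OH) → C:1 H:2 O:1
  CH2 → C:1 H:2
  CH3 → C:1 H:3
Element totals:
  C: 4
  H: 9
  N: 1
  O: 3
Molecular formula: C4H9NO3.
  M = 4(12.0) + 9(1.007825) + 14.003074 + 3(15.994915)
    = 48.000000 + 9.070425 + 14.003074 + 47.984745 = 119.058244

119.0582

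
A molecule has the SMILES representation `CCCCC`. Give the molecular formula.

C5H12

Atom tally by fragment:
  CH3 → C:1 H:3
  CH2 → C:1 H:2
  CH2 → C:1 H:2
  CH2 → C:1 H:2
  CH3 → C:1 H:3
Element totals:
  C: 5
  H: 12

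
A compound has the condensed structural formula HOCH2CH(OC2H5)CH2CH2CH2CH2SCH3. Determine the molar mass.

Atom tally by fragment:
  HOCH2 → C:1 H:3 O:1
  CH(OC2H5) → C:3 H:6 O:1
  CH2 → C:1 H:2
  CH2 → C:1 H:2
  CH2 → C:1 H:2
  CH2SCH3 → C:2 H:5 S:1
Element totals:
  C: 9
  H: 20
  O: 2
  S: 1
Molecular formula: C9H20O2S.
  M = 9(12.011) + 20(1.008) + 2(15.999) + 32.06
    = 108.099 + 20.160 + 31.998 + 32.060 = 192.317

192.32 g/mol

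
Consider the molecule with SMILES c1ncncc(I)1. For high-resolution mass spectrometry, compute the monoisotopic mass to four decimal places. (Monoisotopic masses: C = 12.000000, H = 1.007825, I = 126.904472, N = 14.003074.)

Atom tally by fragment:
  pyrimidine ring core → C:4 H:4 N:2
  (− 1 ring H displaced by substituents)
  + I → I:1
Element totals:
  C: 4
  H: 3
  I: 1
  N: 2
Molecular formula: C4H3IN2.
  M = 4(12.0) + 3(1.007825) + 126.904472 + 2(14.003074)
    = 48.000000 + 3.023475 + 126.904472 + 28.006148 = 205.934095

205.9341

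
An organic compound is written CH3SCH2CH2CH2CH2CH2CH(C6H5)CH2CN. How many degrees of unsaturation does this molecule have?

Atom tally by fragment:
  CH3SCH2 → C:2 H:5 S:1
  CH2 → C:1 H:2
  CH2 → C:1 H:2
  CH2 → C:1 H:2
  CH2 → C:1 H:2
  CH(C6H5) → C:7 H:6
  CH2CN → C:2 H:2 N:1
Element totals:
  C: 15
  H: 21
  N: 1
  S: 1
Molecular formula: C15H21NS.
DoU = (2C + 2 + N − H − X) / 2 = (2·15 + 2 + 1 − 21 − 0) / 2 = 6.

6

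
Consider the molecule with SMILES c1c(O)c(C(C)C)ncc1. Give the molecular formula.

C8H11NO

Atom tally by fragment:
  pyridine ring core → C:5 H:5 N:1
  (− 2 ring H displaced by substituents)
  + OH → O:1 H:1
  + CH(CH3)2 → C:3 H:7
Element totals:
  C: 8
  H: 11
  N: 1
  O: 1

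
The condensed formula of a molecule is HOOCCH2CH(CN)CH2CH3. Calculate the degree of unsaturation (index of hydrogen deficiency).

Element totals:
  C: 6
  H: 9
  N: 1
  O: 2
Molecular formula: C6H9NO2.
DoU = (2C + 2 + N − H − X) / 2 = (2·6 + 2 + 1 − 9 − 0) / 2 = 3.

3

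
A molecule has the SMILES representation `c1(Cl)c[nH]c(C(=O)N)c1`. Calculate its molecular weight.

144.56 g/mol

Atom tally by fragment:
  pyrrole ring core → C:4 H:5 N:1
  (− 2 ring H displaced by substituents)
  + Cl → Cl:1
  + CONH2 → C:1 H:2 O:1 N:1
Element totals:
  C: 5
  H: 5
  Cl: 1
  N: 2
  O: 1
Molecular formula: C5H5ClN2O.
  M = 5(12.011) + 5(1.008) + 35.45 + 2(14.007) + 15.999
    = 60.055 + 5.040 + 35.450 + 28.014 + 15.999 = 144.558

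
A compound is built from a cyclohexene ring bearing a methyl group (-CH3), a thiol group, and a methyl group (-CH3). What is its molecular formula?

C8H14S

Atom tally by fragment:
  cyclohexene ring core → C:6 H:10
  (− 3 ring H displaced by substituents)
  + CH3 → C:1 H:3
  + SH → S:1 H:1
  + CH3 → C:1 H:3
Element totals:
  C: 8
  H: 14
  S: 1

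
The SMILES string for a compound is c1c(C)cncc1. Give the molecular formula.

Atom tally by fragment:
  pyridine ring core → C:5 H:5 N:1
  (− 1 ring H displaced by substituents)
  + CH3 → C:1 H:3
Element totals:
  C: 6
  H: 7
  N: 1

C6H7N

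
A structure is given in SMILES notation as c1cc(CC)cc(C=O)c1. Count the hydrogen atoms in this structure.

10

Atom tally by fragment:
  benzene ring core → C:6 H:6
  (− 2 ring H displaced by substituents)
  + C2H5 → C:2 H:5
  + CHO → C:1 H:1 O:1
Element totals:
  C: 9
  H: 10
  O: 1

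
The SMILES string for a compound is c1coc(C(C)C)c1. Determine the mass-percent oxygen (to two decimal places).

Atom tally by fragment:
  furan ring core → C:4 H:4 O:1
  (− 1 ring H displaced by substituents)
  + CH(CH3)2 → C:3 H:7
Element totals:
  C: 7
  H: 10
  O: 1
Molecular formula: C7H10O.
Molar mass = 110.156 g/mol.
Mass from O: 1 × 15.999 = 15.999 g/mol.
%O = 15.999 / 110.156 × 100 = 14.52%.

14.52%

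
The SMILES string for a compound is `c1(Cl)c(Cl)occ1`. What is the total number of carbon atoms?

Atom tally by fragment:
  furan ring core → C:4 H:4 O:1
  (− 2 ring H displaced by substituents)
  + Cl → Cl:1
  + Cl → Cl:1
Element totals:
  C: 4
  H: 2
  Cl: 2
  O: 1

4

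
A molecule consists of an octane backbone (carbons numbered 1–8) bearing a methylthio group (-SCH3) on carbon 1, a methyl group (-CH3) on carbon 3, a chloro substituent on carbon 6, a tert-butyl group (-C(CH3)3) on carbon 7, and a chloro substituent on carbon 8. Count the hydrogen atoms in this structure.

Atom tally by fragment:
  CH3SCH2 → C:2 H:5 S:1
  CH2 → C:1 H:2
  CH(CH3) → C:2 H:4
  CH2 → C:1 H:2
  CH2 → C:1 H:2
  CH(Cl) → C:1 H:1 Cl:1
  CH(C(CH3)3) → C:5 H:10
  CH2Cl → C:1 H:2 Cl:1
Element totals:
  C: 14
  H: 28
  Cl: 2
  S: 1

28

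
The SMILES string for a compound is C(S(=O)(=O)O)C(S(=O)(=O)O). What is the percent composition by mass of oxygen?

50.47%

Atom tally by fragment:
  HO3SCH2 → C:1 H:3 S:1 O:3
  CH2SO3H → C:1 H:3 S:1 O:3
Element totals:
  C: 2
  H: 6
  O: 6
  S: 2
Molecular formula: C2H6O6S2.
Molar mass = 190.184 g/mol.
Mass from O: 6 × 15.999 = 95.994 g/mol.
%O = 95.994 / 190.184 × 100 = 50.47%.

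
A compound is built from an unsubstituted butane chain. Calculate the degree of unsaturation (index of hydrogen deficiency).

Atom tally by fragment:
  CH3 → C:1 H:3
  CH2 → C:1 H:2
  CH2 → C:1 H:2
  CH3 → C:1 H:3
Element totals:
  C: 4
  H: 10
Molecular formula: C4H10.
DoU = (2C + 2 + N − H − X) / 2 = (2·4 + 2 + 0 − 10 − 0) / 2 = 0.

0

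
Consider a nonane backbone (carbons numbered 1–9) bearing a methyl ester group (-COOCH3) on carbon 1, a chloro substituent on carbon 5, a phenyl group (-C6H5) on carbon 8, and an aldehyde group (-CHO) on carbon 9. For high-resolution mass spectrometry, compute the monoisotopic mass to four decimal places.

324.1492

Atom tally by fragment:
  CH3OOCCH2 → C:3 H:5 O:2
  CH2 → C:1 H:2
  CH2 → C:1 H:2
  CH2 → C:1 H:2
  CH(Cl) → C:1 H:1 Cl:1
  CH2 → C:1 H:2
  CH2 → C:1 H:2
  CH(C6H5) → C:7 H:6
  CH2CHO → C:2 H:3 O:1
Element totals:
  C: 18
  H: 25
  Cl: 1
  O: 3
Molecular formula: C18H25ClO3.
  M = 18(12.0) + 25(1.007825) + 34.968853 + 3(15.994915)
    = 216.000000 + 25.195625 + 34.968853 + 47.984745 = 324.149223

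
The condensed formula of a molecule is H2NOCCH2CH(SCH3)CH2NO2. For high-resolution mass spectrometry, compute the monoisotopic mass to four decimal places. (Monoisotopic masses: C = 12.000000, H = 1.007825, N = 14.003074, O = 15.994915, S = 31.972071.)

178.0412

Element totals:
  C: 5
  H: 10
  N: 2
  O: 3
  S: 1
Molecular formula: C5H10N2O3S.
  M = 5(12.0) + 10(1.007825) + 2(14.003074) + 3(15.994915) + 31.972071
    = 60.000000 + 10.078250 + 28.006148 + 47.984745 + 31.972071 = 178.041214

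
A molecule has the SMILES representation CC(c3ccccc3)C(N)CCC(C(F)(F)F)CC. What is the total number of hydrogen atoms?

22

Atom tally by fragment:
  CH3 → C:1 H:3
  CH(C6H5) → C:7 H:6
  CH(NH2) → C:1 H:3 N:1
  CH2 → C:1 H:2
  CH2 → C:1 H:2
  CH(CF3) → C:2 H:1 F:3
  CH2 → C:1 H:2
  CH3 → C:1 H:3
Element totals:
  C: 15
  H: 22
  F: 3
  N: 1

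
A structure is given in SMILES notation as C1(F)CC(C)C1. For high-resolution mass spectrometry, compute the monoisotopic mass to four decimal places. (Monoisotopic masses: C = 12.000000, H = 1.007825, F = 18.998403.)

88.0688

Atom tally by fragment:
  cyclobutane ring core → C:4 H:8
  (− 2 ring H displaced by substituents)
  + F → F:1
  + CH3 → C:1 H:3
Element totals:
  C: 5
  H: 9
  F: 1
Molecular formula: C5H9F.
  M = 5(12.0) + 9(1.007825) + 18.998403
    = 60.000000 + 9.070425 + 18.998403 = 88.068828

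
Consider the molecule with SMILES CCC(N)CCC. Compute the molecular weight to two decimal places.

101.19 g/mol

Atom tally by fragment:
  CH3 → C:1 H:3
  CH2 → C:1 H:2
  CH(NH2) → C:1 H:3 N:1
  CH2 → C:1 H:2
  CH2 → C:1 H:2
  CH3 → C:1 H:3
Element totals:
  C: 6
  H: 15
  N: 1
Molecular formula: C6H15N.
  M = 6(12.011) + 15(1.008) + 14.007
    = 72.066 + 15.120 + 14.007 = 101.193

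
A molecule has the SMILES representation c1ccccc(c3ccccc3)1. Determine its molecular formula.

Atom tally by fragment:
  benzene ring core → C:6 H:6
  (− 1 ring H displaced by substituents)
  + C6H5 → C:6 H:5
Element totals:
  C: 12
  H: 10

C12H10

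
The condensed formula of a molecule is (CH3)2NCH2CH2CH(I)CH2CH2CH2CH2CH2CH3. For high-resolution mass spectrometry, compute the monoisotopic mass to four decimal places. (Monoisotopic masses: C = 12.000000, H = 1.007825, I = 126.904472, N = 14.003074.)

297.0953

Atom tally by fragment:
  (CH3)2NCH2 → C:3 H:8 N:1
  CH2 → C:1 H:2
  CH(I) → C:1 H:1 I:1
  CH2 → C:1 H:2
  CH2 → C:1 H:2
  CH2 → C:1 H:2
  CH2 → C:1 H:2
  CH2 → C:1 H:2
  CH3 → C:1 H:3
Element totals:
  C: 11
  H: 24
  I: 1
  N: 1
Molecular formula: C11H24IN.
  M = 11(12.0) + 24(1.007825) + 126.904472 + 14.003074
    = 132.000000 + 24.187800 + 126.904472 + 14.003074 = 297.095346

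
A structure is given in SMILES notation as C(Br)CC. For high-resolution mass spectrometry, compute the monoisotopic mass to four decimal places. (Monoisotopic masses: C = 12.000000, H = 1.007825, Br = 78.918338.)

121.9731

Atom tally by fragment:
  BrCH2 → C:1 H:2 Br:1
  CH2 → C:1 H:2
  CH3 → C:1 H:3
Element totals:
  C: 3
  H: 7
  Br: 1
Molecular formula: C3H7Br.
  M = 3(12.0) + 7(1.007825) + 78.918338
    = 36.000000 + 7.054775 + 78.918338 = 121.973113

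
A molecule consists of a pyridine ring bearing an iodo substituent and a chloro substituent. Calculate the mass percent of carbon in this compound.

Atom tally by fragment:
  pyridine ring core → C:5 H:5 N:1
  (− 2 ring H displaced by substituents)
  + I → I:1
  + Cl → Cl:1
Element totals:
  C: 5
  H: 3
  Cl: 1
  I: 1
  N: 1
Molecular formula: C5H3ClIN.
Molar mass = 239.440 g/mol.
Mass from C: 5 × 12.011 = 60.055 g/mol.
%C = 60.055 / 239.440 × 100 = 25.08%.

25.08%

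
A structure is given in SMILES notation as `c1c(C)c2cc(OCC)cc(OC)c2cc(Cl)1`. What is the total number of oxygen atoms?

2

Atom tally by fragment:
  naphthalene ring system core → C:10 H:8
  (− 4 ring H displaced by substituents)
  + CH3 → C:1 H:3
  + OC2H5 → C:2 H:5 O:1
  + OCH3 → C:1 H:3 O:1
  + Cl → Cl:1
Element totals:
  C: 14
  H: 15
  Cl: 1
  O: 2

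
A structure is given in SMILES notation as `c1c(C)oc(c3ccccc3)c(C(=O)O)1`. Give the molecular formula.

Atom tally by fragment:
  furan ring core → C:4 H:4 O:1
  (− 3 ring H displaced by substituents)
  + CH3 → C:1 H:3
  + C6H5 → C:6 H:5
  + COOH → C:1 H:1 O:2
Element totals:
  C: 12
  H: 10
  O: 3

C12H10O3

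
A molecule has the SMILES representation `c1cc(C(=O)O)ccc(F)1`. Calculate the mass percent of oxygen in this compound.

22.84%

Atom tally by fragment:
  benzene ring core → C:6 H:6
  (− 2 ring H displaced by substituents)
  + COOH → C:1 H:1 O:2
  + F → F:1
Element totals:
  C: 7
  H: 5
  F: 1
  O: 2
Molecular formula: C7H5FO2.
Molar mass = 140.113 g/mol.
Mass from O: 2 × 15.999 = 31.998 g/mol.
%O = 31.998 / 140.113 × 100 = 22.84%.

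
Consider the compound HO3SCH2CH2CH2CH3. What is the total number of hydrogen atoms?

Atom tally by fragment:
  HO3SCH2 → C:1 H:3 S:1 O:3
  CH2 → C:1 H:2
  CH2 → C:1 H:2
  CH3 → C:1 H:3
Element totals:
  C: 4
  H: 10
  O: 3
  S: 1

10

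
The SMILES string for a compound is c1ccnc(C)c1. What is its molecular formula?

C6H7N

Atom tally by fragment:
  pyridine ring core → C:5 H:5 N:1
  (− 1 ring H displaced by substituents)
  + CH3 → C:1 H:3
Element totals:
  C: 6
  H: 7
  N: 1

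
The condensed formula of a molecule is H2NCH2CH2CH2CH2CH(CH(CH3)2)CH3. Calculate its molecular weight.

143.27 g/mol

Element totals:
  C: 9
  H: 21
  N: 1
Molecular formula: C9H21N.
  M = 9(12.011) + 21(1.008) + 14.007
    = 108.099 + 21.168 + 14.007 = 143.274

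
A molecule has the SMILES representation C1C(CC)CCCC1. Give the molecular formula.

Atom tally by fragment:
  cyclohexane ring core → C:6 H:12
  (− 1 ring H displaced by substituents)
  + C2H5 → C:2 H:5
Element totals:
  C: 8
  H: 16

C8H16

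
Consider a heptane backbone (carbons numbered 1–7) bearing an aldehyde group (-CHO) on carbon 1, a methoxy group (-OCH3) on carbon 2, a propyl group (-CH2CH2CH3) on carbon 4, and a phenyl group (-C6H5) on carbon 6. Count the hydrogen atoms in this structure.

28

Atom tally by fragment:
  OHCCH2 → C:2 H:3 O:1
  CH(OCH3) → C:2 H:4 O:1
  CH2 → C:1 H:2
  CH(CH2CH2CH3) → C:4 H:8
  CH2 → C:1 H:2
  CH(C6H5) → C:7 H:6
  CH3 → C:1 H:3
Element totals:
  C: 18
  H: 28
  O: 2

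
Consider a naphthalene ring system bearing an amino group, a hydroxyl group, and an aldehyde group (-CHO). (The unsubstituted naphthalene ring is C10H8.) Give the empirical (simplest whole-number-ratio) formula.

Atom tally by fragment:
  naphthalene ring system core → C:10 H:8
  (− 3 ring H displaced by substituents)
  + NH2 → N:1 H:2
  + OH → O:1 H:1
  + CHO → C:1 H:1 O:1
Element totals:
  C: 11
  H: 9
  N: 1
  O: 2
Molecular formula: C11H9NO2.
gcd of subscripts (11, 9, 1, 2) = 1, so the empirical formula equals the molecular formula.

C11H9NO2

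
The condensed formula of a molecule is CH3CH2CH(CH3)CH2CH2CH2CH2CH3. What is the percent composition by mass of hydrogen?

Atom tally by fragment:
  CH3 → C:1 H:3
  CH2 → C:1 H:2
  CH(CH3) → C:2 H:4
  CH2 → C:1 H:2
  CH2 → C:1 H:2
  CH2 → C:1 H:2
  CH2 → C:1 H:2
  CH3 → C:1 H:3
Element totals:
  C: 9
  H: 20
Molecular formula: C9H20.
Molar mass = 128.259 g/mol.
Mass from H: 20 × 1.008 = 20.160 g/mol.
%H = 20.160 / 128.259 × 100 = 15.72%.

15.72%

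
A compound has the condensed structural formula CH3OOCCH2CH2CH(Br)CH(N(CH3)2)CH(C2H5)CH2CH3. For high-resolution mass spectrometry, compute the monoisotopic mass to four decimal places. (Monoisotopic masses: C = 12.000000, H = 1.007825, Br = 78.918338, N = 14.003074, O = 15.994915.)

Atom tally by fragment:
  CH3OOCCH2 → C:3 H:5 O:2
  CH2 → C:1 H:2
  CH(Br) → C:1 H:1 Br:1
  CH(N(CH3)2) → C:3 H:7 N:1
  CH(C2H5) → C:3 H:6
  CH2 → C:1 H:2
  CH3 → C:1 H:3
Element totals:
  C: 13
  H: 26
  Br: 1
  N: 1
  O: 2
Molecular formula: C13H26BrNO2.
  M = 13(12.0) + 26(1.007825) + 78.918338 + 14.003074 + 2(15.994915)
    = 156.000000 + 26.203450 + 78.918338 + 14.003074 + 31.989830 = 307.114692

307.1147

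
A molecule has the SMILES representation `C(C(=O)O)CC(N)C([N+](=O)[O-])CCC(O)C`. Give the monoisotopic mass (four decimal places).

234.1216

Atom tally by fragment:
  HOOCCH2 → C:2 H:3 O:2
  CH2 → C:1 H:2
  CH(NH2) → C:1 H:3 N:1
  CH(NO2) → C:1 H:1 N:1 O:2
  CH2 → C:1 H:2
  CH2 → C:1 H:2
  CH(OH) → C:1 H:2 O:1
  CH3 → C:1 H:3
Element totals:
  C: 9
  H: 18
  N: 2
  O: 5
Molecular formula: C9H18N2O5.
  M = 9(12.0) + 18(1.007825) + 2(14.003074) + 5(15.994915)
    = 108.000000 + 18.140850 + 28.006148 + 79.974575 = 234.121573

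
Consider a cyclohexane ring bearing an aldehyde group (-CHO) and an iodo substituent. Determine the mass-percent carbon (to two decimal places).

Atom tally by fragment:
  cyclohexane ring core → C:6 H:12
  (− 2 ring H displaced by substituents)
  + CHO → C:1 H:1 O:1
  + I → I:1
Element totals:
  C: 7
  H: 11
  I: 1
  O: 1
Molecular formula: C7H11IO.
Molar mass = 238.068 g/mol.
Mass from C: 7 × 12.011 = 84.077 g/mol.
%C = 84.077 / 238.068 × 100 = 35.32%.

35.32%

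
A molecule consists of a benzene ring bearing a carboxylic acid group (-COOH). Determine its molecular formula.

Atom tally by fragment:
  benzene ring core → C:6 H:6
  (− 1 ring H displaced by substituents)
  + COOH → C:1 H:1 O:2
Element totals:
  C: 7
  H: 6
  O: 2

C7H6O2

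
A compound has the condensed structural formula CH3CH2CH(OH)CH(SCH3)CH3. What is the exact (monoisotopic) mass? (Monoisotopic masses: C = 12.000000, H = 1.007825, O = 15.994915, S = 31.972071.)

134.0765

Element totals:
  C: 6
  H: 14
  O: 1
  S: 1
Molecular formula: C6H14OS.
  M = 6(12.0) + 14(1.007825) + 15.994915 + 31.972071
    = 72.000000 + 14.109550 + 15.994915 + 31.972071 = 134.076536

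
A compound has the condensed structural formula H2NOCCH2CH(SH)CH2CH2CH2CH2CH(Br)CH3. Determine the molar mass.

268.21 g/mol

Element totals:
  C: 9
  H: 18
  Br: 1
  N: 1
  O: 1
  S: 1
Molecular formula: C9H18BrNOS.
  M = 9(12.011) + 18(1.008) + 79.904 + 14.007 + 15.999 + 32.06
    = 108.099 + 18.144 + 79.904 + 14.007 + 15.999 + 32.060 = 268.213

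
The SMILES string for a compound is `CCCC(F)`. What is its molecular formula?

C4H9F

Atom tally by fragment:
  CH3 → C:1 H:3
  CH2 → C:1 H:2
  CH2 → C:1 H:2
  CH2F → C:1 H:2 F:1
Element totals:
  C: 4
  H: 9
  F: 1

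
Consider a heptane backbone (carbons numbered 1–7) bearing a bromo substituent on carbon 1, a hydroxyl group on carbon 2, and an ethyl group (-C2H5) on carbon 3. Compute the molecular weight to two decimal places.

223.15 g/mol

Atom tally by fragment:
  BrCH2 → C:1 H:2 Br:1
  CH(OH) → C:1 H:2 O:1
  CH(C2H5) → C:3 H:6
  CH2 → C:1 H:2
  CH2 → C:1 H:2
  CH2 → C:1 H:2
  CH3 → C:1 H:3
Element totals:
  C: 9
  H: 19
  Br: 1
  O: 1
Molecular formula: C9H19BrO.
  M = 9(12.011) + 19(1.008) + 79.904 + 15.999
    = 108.099 + 19.152 + 79.904 + 15.999 = 223.154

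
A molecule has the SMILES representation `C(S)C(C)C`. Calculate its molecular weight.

90.18 g/mol

Atom tally by fragment:
  HSCH2 → C:1 H:3 S:1
  CH(CH3) → C:2 H:4
  CH3 → C:1 H:3
Element totals:
  C: 4
  H: 10
  S: 1
Molecular formula: C4H10S.
  M = 4(12.011) + 10(1.008) + 32.06
    = 48.044 + 10.080 + 32.060 = 90.184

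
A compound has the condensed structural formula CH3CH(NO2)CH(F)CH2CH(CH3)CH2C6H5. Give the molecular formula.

C13H18FNO2

Atom tally by fragment:
  CH3 → C:1 H:3
  CH(NO2) → C:1 H:1 N:1 O:2
  CH(F) → C:1 H:1 F:1
  CH2 → C:1 H:2
  CH(CH3) → C:2 H:4
  CH2C6H5 → C:7 H:7
Element totals:
  C: 13
  H: 18
  F: 1
  N: 1
  O: 2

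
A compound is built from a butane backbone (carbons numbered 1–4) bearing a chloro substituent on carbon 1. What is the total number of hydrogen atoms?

9

Atom tally by fragment:
  ClCH2 → C:1 H:2 Cl:1
  CH2 → C:1 H:2
  CH2 → C:1 H:2
  CH3 → C:1 H:3
Element totals:
  C: 4
  H: 9
  Cl: 1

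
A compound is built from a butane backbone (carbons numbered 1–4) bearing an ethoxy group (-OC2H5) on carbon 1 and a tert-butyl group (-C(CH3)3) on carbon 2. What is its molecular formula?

Atom tally by fragment:
  C2H5OCH2 → C:3 H:7 O:1
  CH(C(CH3)3) → C:5 H:10
  CH2 → C:1 H:2
  CH3 → C:1 H:3
Element totals:
  C: 10
  H: 22
  O: 1

C10H22O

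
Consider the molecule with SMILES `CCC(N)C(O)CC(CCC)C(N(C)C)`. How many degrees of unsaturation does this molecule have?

0

Atom tally by fragment:
  CH3 → C:1 H:3
  CH2 → C:1 H:2
  CH(NH2) → C:1 H:3 N:1
  CH(OH) → C:1 H:2 O:1
  CH2 → C:1 H:2
  CH(CH2CH2CH3) → C:4 H:8
  CH2N(CH3)2 → C:3 H:8 N:1
Element totals:
  C: 12
  H: 28
  N: 2
  O: 1
Molecular formula: C12H28N2O.
DoU = (2C + 2 + N − H − X) / 2 = (2·12 + 2 + 2 − 28 − 0) / 2 = 0.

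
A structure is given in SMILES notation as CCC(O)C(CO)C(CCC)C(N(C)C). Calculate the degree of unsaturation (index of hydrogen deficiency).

0

Atom tally by fragment:
  CH3 → C:1 H:3
  CH2 → C:1 H:2
  CH(OH) → C:1 H:2 O:1
  CH(CH2OH) → C:2 H:4 O:1
  CH(CH2CH2CH3) → C:4 H:8
  CH2N(CH3)2 → C:3 H:8 N:1
Element totals:
  C: 12
  H: 27
  N: 1
  O: 2
Molecular formula: C12H27NO2.
DoU = (2C + 2 + N − H − X) / 2 = (2·12 + 2 + 1 − 27 − 0) / 2 = 0.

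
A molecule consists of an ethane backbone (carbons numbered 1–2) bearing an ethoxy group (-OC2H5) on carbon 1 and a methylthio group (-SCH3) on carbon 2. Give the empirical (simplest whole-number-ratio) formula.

Atom tally by fragment:
  C2H5OCH2 → C:3 H:7 O:1
  CH2SCH3 → C:2 H:5 S:1
Element totals:
  C: 5
  H: 12
  O: 1
  S: 1
Molecular formula: C5H12OS.
gcd of subscripts (5, 12, 1, 1) = 1, so the empirical formula equals the molecular formula.

C5H12OS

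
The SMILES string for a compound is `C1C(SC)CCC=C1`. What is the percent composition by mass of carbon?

65.57%

Atom tally by fragment:
  cyclohexene ring core → C:6 H:10
  (− 1 ring H displaced by substituents)
  + SCH3 → C:1 H:3 S:1
Element totals:
  C: 7
  H: 12
  S: 1
Molecular formula: C7H12S.
Molar mass = 128.233 g/mol.
Mass from C: 7 × 12.011 = 84.077 g/mol.
%C = 84.077 / 128.233 × 100 = 65.57%.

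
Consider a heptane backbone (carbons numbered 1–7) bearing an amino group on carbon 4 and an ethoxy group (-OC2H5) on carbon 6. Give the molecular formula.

Atom tally by fragment:
  CH3 → C:1 H:3
  CH2 → C:1 H:2
  CH2 → C:1 H:2
  CH(NH2) → C:1 H:3 N:1
  CH2 → C:1 H:2
  CH(OC2H5) → C:3 H:6 O:1
  CH3 → C:1 H:3
Element totals:
  C: 9
  H: 21
  N: 1
  O: 1

C9H21NO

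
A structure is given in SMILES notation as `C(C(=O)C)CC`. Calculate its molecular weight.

Atom tally by fragment:
  CH3COCH2 → C:3 H:5 O:1
  CH2 → C:1 H:2
  CH3 → C:1 H:3
Element totals:
  C: 5
  H: 10
  O: 1
Molecular formula: C5H10O.
  M = 5(12.011) + 10(1.008) + 15.999
    = 60.055 + 10.080 + 15.999 = 86.134

86.13 g/mol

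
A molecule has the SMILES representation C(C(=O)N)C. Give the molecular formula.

C3H7NO

Atom tally by fragment:
  H2NOCCH2 → C:2 H:4 O:1 N:1
  CH3 → C:1 H:3
Element totals:
  C: 3
  H: 7
  N: 1
  O: 1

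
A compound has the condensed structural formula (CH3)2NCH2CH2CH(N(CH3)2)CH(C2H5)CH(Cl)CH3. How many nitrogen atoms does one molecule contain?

Atom tally by fragment:
  (CH3)2NCH2 → C:3 H:8 N:1
  CH2 → C:1 H:2
  CH(N(CH3)2) → C:3 H:7 N:1
  CH(C2H5) → C:3 H:6
  CH(Cl) → C:1 H:1 Cl:1
  CH3 → C:1 H:3
Element totals:
  C: 12
  H: 27
  Cl: 1
  N: 2

2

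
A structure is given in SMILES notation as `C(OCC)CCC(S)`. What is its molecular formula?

C6H14OS

Atom tally by fragment:
  C2H5OCH2 → C:3 H:7 O:1
  CH2 → C:1 H:2
  CH2 → C:1 H:2
  CH2SH → C:1 H:3 S:1
Element totals:
  C: 6
  H: 14
  O: 1
  S: 1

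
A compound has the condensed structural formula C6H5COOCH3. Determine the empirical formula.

Atom tally by fragment:
  benzene ring core → C:6 H:6
  (− 1 ring H displaced by substituents)
  + COOCH3 → C:2 H:3 O:2
Element totals:
  C: 8
  H: 8
  O: 2
Molecular formula: C8H8O2.
gcd of subscripts = 2; dividing each by 2:
  C: 8/2 = 4
  H: 8/2 = 4
  O: 2/2 = 1

C4H4O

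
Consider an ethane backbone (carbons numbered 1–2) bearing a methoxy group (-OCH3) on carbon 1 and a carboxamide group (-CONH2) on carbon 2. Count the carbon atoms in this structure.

4

Atom tally by fragment:
  CH3OCH2 → C:2 H:5 O:1
  CH2CONH2 → C:2 H:4 O:1 N:1
Element totals:
  C: 4
  H: 9
  N: 1
  O: 2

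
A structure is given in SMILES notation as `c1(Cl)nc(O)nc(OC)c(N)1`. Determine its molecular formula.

C5H6ClN3O2

Atom tally by fragment:
  pyrimidine ring core → C:4 H:4 N:2
  (− 4 ring H displaced by substituents)
  + Cl → Cl:1
  + OH → O:1 H:1
  + OCH3 → C:1 H:3 O:1
  + NH2 → N:1 H:2
Element totals:
  C: 5
  H: 6
  Cl: 1
  N: 3
  O: 2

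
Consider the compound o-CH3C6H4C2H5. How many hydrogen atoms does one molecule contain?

Atom tally by fragment:
  benzene ring core → C:6 H:6
  (− 2 ring H displaced by substituents)
  + CH3 → C:1 H:3
  + C2H5 → C:2 H:5
Element totals:
  C: 9
  H: 12

12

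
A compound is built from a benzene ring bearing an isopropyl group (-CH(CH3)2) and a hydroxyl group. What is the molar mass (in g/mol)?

Atom tally by fragment:
  benzene ring core → C:6 H:6
  (− 2 ring H displaced by substituents)
  + CH(CH3)2 → C:3 H:7
  + OH → O:1 H:1
Element totals:
  C: 9
  H: 12
  O: 1
Molecular formula: C9H12O.
  M = 9(12.011) + 12(1.008) + 15.999
    = 108.099 + 12.096 + 15.999 = 136.194

136.19 g/mol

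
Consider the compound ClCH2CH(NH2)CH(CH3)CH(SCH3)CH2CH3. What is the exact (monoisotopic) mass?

195.0848

Element totals:
  C: 8
  H: 18
  Cl: 1
  N: 1
  S: 1
Molecular formula: C8H18ClNS.
  M = 8(12.0) + 18(1.007825) + 34.968853 + 14.003074 + 31.972071
    = 96.000000 + 18.140850 + 34.968853 + 14.003074 + 31.972071 = 195.084848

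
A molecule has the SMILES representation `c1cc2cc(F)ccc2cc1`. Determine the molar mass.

Atom tally by fragment:
  naphthalene ring system core → C:10 H:8
  (− 1 ring H displaced by substituents)
  + F → F:1
Element totals:
  C: 10
  H: 7
  F: 1
Molecular formula: C10H7F.
  M = 10(12.011) + 7(1.008) + 18.998
    = 120.110 + 7.056 + 18.998 = 146.164

146.16 g/mol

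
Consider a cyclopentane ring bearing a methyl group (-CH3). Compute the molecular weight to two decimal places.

84.16 g/mol

Atom tally by fragment:
  cyclopentane ring core → C:5 H:10
  (− 1 ring H displaced by substituents)
  + CH3 → C:1 H:3
Element totals:
  C: 6
  H: 12
Molecular formula: C6H12.
  M = 6(12.011) + 12(1.008)
    = 72.066 + 12.096 = 84.162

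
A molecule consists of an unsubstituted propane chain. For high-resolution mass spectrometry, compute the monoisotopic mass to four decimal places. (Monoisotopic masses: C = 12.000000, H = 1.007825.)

Atom tally by fragment:
  CH3 → C:1 H:3
  CH2 → C:1 H:2
  CH3 → C:1 H:3
Element totals:
  C: 3
  H: 8
Molecular formula: C3H8.
  M = 3(12.0) + 8(1.007825)
    = 36.000000 + 8.062600 = 44.062600

44.0626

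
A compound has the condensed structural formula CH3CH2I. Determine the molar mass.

155.97 g/mol

Atom tally by fragment:
  CH3 → C:1 H:3
  CH2I → C:1 H:2 I:1
Element totals:
  C: 2
  H: 5
  I: 1
Molecular formula: C2H5I.
  M = 2(12.011) + 5(1.008) + 126.904
    = 24.022 + 5.040 + 126.904 = 155.966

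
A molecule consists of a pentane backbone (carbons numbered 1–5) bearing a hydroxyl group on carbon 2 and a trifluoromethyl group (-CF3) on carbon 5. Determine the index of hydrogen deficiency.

0

Atom tally by fragment:
  CH3 → C:1 H:3
  CH(OH) → C:1 H:2 O:1
  CH2 → C:1 H:2
  CH2 → C:1 H:2
  CH2CF3 → C:2 H:2 F:3
Element totals:
  C: 6
  H: 11
  F: 3
  O: 1
Molecular formula: C6H11F3O.
DoU = (2C + 2 + N − H − X) / 2 = (2·6 + 2 + 0 − 11 − 3) / 2 = 0.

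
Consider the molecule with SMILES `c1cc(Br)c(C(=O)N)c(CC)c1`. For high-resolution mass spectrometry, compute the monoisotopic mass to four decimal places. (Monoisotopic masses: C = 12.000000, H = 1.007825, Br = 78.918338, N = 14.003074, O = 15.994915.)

226.9946

Atom tally by fragment:
  benzene ring core → C:6 H:6
  (− 3 ring H displaced by substituents)
  + Br → Br:1
  + CONH2 → C:1 H:2 O:1 N:1
  + C2H5 → C:2 H:5
Element totals:
  C: 9
  H: 10
  Br: 1
  N: 1
  O: 1
Molecular formula: C9H10BrNO.
  M = 9(12.0) + 10(1.007825) + 78.918338 + 14.003074 + 15.994915
    = 108.000000 + 10.078250 + 78.918338 + 14.003074 + 15.994915 = 226.994577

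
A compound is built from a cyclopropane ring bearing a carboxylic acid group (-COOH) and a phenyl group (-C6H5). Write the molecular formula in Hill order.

Atom tally by fragment:
  cyclopropane ring core → C:3 H:6
  (− 2 ring H displaced by substituents)
  + COOH → C:1 H:1 O:2
  + C6H5 → C:6 H:5
Element totals:
  C: 10
  H: 10
  O: 2

C10H10O2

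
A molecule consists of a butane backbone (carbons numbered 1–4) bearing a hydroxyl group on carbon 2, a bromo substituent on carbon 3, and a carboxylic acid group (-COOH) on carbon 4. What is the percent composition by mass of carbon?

Atom tally by fragment:
  CH3 → C:1 H:3
  CH(OH) → C:1 H:2 O:1
  CH(Br) → C:1 H:1 Br:1
  CH2COOH → C:2 H:3 O:2
Element totals:
  C: 5
  H: 9
  Br: 1
  O: 3
Molecular formula: C5H9BrO3.
Molar mass = 197.028 g/mol.
Mass from C: 5 × 12.011 = 60.055 g/mol.
%C = 60.055 / 197.028 × 100 = 30.48%.

30.48%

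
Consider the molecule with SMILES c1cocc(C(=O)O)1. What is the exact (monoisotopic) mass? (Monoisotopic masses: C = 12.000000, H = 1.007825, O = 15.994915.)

Atom tally by fragment:
  furan ring core → C:4 H:4 O:1
  (− 1 ring H displaced by substituents)
  + COOH → C:1 H:1 O:2
Element totals:
  C: 5
  H: 4
  O: 3
Molecular formula: C5H4O3.
  M = 5(12.0) + 4(1.007825) + 3(15.994915)
    = 60.000000 + 4.031300 + 47.984745 = 112.016045

112.0160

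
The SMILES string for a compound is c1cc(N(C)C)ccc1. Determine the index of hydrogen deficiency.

4

Atom tally by fragment:
  benzene ring core → C:6 H:6
  (− 1 ring H displaced by substituents)
  + N(CH3)2 → N:1 C:2 H:6
Element totals:
  C: 8
  H: 11
  N: 1
Molecular formula: C8H11N.
DoU = (2C + 2 + N − H − X) / 2 = (2·8 + 2 + 1 − 11 − 0) / 2 = 4.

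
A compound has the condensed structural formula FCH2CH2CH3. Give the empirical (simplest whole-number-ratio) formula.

C3H7F

Atom tally by fragment:
  FCH2 → C:1 H:2 F:1
  CH2 → C:1 H:2
  CH3 → C:1 H:3
Element totals:
  C: 3
  H: 7
  F: 1
Molecular formula: C3H7F.
gcd of subscripts (3, 1, 7) = 1, so the empirical formula equals the molecular formula.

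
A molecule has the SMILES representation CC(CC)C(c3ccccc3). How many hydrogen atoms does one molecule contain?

Atom tally by fragment:
  CH3 → C:1 H:3
  CH(C2H5) → C:3 H:6
  CH2C6H5 → C:7 H:7
Element totals:
  C: 11
  H: 16

16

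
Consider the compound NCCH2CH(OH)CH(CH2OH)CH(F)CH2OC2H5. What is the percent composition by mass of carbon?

52.67%

Element totals:
  C: 9
  H: 16
  F: 1
  N: 1
  O: 3
Molecular formula: C9H16FNO3.
Molar mass = 205.229 g/mol.
Mass from C: 9 × 12.011 = 108.099 g/mol.
%C = 108.099 / 205.229 × 100 = 52.67%.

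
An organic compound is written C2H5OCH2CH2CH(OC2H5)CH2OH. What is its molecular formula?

Element totals:
  C: 8
  H: 18
  O: 3

C8H18O3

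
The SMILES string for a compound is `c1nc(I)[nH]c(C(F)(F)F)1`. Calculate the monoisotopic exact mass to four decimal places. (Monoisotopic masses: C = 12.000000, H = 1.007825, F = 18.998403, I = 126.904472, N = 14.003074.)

261.9215

Atom tally by fragment:
  imidazole ring core → C:3 H:4 N:2
  (− 2 ring H displaced by substituents)
  + I → I:1
  + CF3 → C:1 F:3
Element totals:
  C: 4
  H: 2
  F: 3
  I: 1
  N: 2
Molecular formula: C4H2F3IN2.
  M = 4(12.0) + 2(1.007825) + 3(18.998403) + 126.904472 + 2(14.003074)
    = 48.000000 + 2.015650 + 56.995209 + 126.904472 + 28.006148 = 261.921479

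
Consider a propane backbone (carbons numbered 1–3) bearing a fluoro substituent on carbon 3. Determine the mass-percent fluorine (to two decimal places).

30.60%

Atom tally by fragment:
  CH3 → C:1 H:3
  CH2 → C:1 H:2
  CH2F → C:1 H:2 F:1
Element totals:
  C: 3
  H: 7
  F: 1
Molecular formula: C3H7F.
Molar mass = 62.087 g/mol.
Mass from F: 1 × 18.998 = 18.998 g/mol.
%F = 18.998 / 62.087 × 100 = 30.60%.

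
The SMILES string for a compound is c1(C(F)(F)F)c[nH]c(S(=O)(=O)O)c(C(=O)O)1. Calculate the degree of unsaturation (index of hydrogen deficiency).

4

Atom tally by fragment:
  pyrrole ring core → C:4 H:5 N:1
  (− 3 ring H displaced by substituents)
  + CF3 → C:1 F:3
  + SO3H → S:1 O:3 H:1
  + COOH → C:1 H:1 O:2
Element totals:
  C: 6
  H: 4
  F: 3
  N: 1
  O: 5
  S: 1
Molecular formula: C6H4F3NO5S.
DoU = (2C + 2 + N − H − X) / 2 = (2·6 + 2 + 1 − 4 − 3) / 2 = 4.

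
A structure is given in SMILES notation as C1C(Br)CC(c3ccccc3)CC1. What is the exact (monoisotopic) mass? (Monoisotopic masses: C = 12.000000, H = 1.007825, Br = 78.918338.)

Atom tally by fragment:
  cyclohexane ring core → C:6 H:12
  (− 2 ring H displaced by substituents)
  + Br → Br:1
  + C6H5 → C:6 H:5
Element totals:
  C: 12
  H: 15
  Br: 1
Molecular formula: C12H15Br.
  M = 12(12.0) + 15(1.007825) + 78.918338
    = 144.000000 + 15.117375 + 78.918338 = 238.035713

238.0357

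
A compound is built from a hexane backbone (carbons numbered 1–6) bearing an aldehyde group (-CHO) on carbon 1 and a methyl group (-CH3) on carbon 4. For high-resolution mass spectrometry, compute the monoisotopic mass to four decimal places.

128.1201

Atom tally by fragment:
  OHCCH2 → C:2 H:3 O:1
  CH2 → C:1 H:2
  CH2 → C:1 H:2
  CH(CH3) → C:2 H:4
  CH2 → C:1 H:2
  CH3 → C:1 H:3
Element totals:
  C: 8
  H: 16
  O: 1
Molecular formula: C8H16O.
  M = 8(12.0) + 16(1.007825) + 15.994915
    = 96.000000 + 16.125200 + 15.994915 = 128.120115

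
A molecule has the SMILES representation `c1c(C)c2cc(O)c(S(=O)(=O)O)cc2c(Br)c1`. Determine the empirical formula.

Atom tally by fragment:
  naphthalene ring system core → C:10 H:8
  (− 4 ring H displaced by substituents)
  + CH3 → C:1 H:3
  + OH → O:1 H:1
  + SO3H → S:1 O:3 H:1
  + Br → Br:1
Element totals:
  C: 11
  H: 9
  Br: 1
  O: 4
  S: 1
Molecular formula: C11H9BrO4S.
gcd of subscripts (1, 11, 9, 4, 1) = 1, so the empirical formula equals the molecular formula.

C11H9BrO4S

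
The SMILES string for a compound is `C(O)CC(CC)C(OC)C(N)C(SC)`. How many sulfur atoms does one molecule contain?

Atom tally by fragment:
  HOCH2 → C:1 H:3 O:1
  CH2 → C:1 H:2
  CH(C2H5) → C:3 H:6
  CH(OCH3) → C:2 H:4 O:1
  CH(NH2) → C:1 H:3 N:1
  CH2SCH3 → C:2 H:5 S:1
Element totals:
  C: 10
  H: 23
  N: 1
  O: 2
  S: 1

1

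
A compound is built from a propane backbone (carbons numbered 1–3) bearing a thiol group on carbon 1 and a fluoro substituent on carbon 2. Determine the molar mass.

Atom tally by fragment:
  HSCH2 → C:1 H:3 S:1
  CH(F) → C:1 H:1 F:1
  CH3 → C:1 H:3
Element totals:
  C: 3
  H: 7
  F: 1
  S: 1
Molecular formula: C3H7FS.
  M = 3(12.011) + 7(1.008) + 18.998 + 32.06
    = 36.033 + 7.056 + 18.998 + 32.060 = 94.147

94.15 g/mol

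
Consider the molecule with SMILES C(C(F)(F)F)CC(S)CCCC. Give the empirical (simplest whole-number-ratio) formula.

C8H15F3S

Atom tally by fragment:
  F3CCH2 → C:2 H:2 F:3
  CH2 → C:1 H:2
  CH(SH) → C:1 H:2 S:1
  CH2 → C:1 H:2
  CH2 → C:1 H:2
  CH2 → C:1 H:2
  CH3 → C:1 H:3
Element totals:
  C: 8
  H: 15
  F: 3
  S: 1
Molecular formula: C8H15F3S.
gcd of subscripts (8, 3, 15, 1) = 1, so the empirical formula equals the molecular formula.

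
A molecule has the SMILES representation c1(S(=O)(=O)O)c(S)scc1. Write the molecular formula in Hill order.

Atom tally by fragment:
  thiophene ring core → C:4 H:4 S:1
  (− 2 ring H displaced by substituents)
  + SO3H → S:1 O:3 H:1
  + SH → S:1 H:1
Element totals:
  C: 4
  H: 4
  O: 3
  S: 3

C4H4O3S3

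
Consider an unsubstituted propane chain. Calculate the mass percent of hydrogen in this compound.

18.29%

Atom tally by fragment:
  CH3 → C:1 H:3
  CH2 → C:1 H:2
  CH3 → C:1 H:3
Element totals:
  C: 3
  H: 8
Molecular formula: C3H8.
Molar mass = 44.097 g/mol.
Mass from H: 8 × 1.008 = 8.064 g/mol.
%H = 8.064 / 44.097 × 100 = 18.29%.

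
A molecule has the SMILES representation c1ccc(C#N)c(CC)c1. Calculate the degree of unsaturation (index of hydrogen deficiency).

6

Atom tally by fragment:
  benzene ring core → C:6 H:6
  (− 2 ring H displaced by substituents)
  + CN → C:1 N:1
  + C2H5 → C:2 H:5
Element totals:
  C: 9
  H: 9
  N: 1
Molecular formula: C9H9N.
DoU = (2C + 2 + N − H − X) / 2 = (2·9 + 2 + 1 − 9 − 0) / 2 = 6.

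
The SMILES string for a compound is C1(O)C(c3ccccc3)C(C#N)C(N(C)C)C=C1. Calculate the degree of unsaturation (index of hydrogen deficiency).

Atom tally by fragment:
  cyclohexene ring core → C:6 H:10
  (− 4 ring H displaced by substituents)
  + OH → O:1 H:1
  + C6H5 → C:6 H:5
  + CN → C:1 N:1
  + N(CH3)2 → N:1 C:2 H:6
Element totals:
  C: 15
  H: 18
  N: 2
  O: 1
Molecular formula: C15H18N2O.
DoU = (2C + 2 + N − H − X) / 2 = (2·15 + 2 + 2 − 18 − 0) / 2 = 8.

8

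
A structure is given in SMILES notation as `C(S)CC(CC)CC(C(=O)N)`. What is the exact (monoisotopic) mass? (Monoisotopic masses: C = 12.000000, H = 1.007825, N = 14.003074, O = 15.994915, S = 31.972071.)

Atom tally by fragment:
  HSCH2 → C:1 H:3 S:1
  CH2 → C:1 H:2
  CH(C2H5) → C:3 H:6
  CH2 → C:1 H:2
  CH2CONH2 → C:2 H:4 O:1 N:1
Element totals:
  C: 8
  H: 17
  N: 1
  O: 1
  S: 1
Molecular formula: C8H17NOS.
  M = 8(12.0) + 17(1.007825) + 14.003074 + 15.994915 + 31.972071
    = 96.000000 + 17.133025 + 14.003074 + 15.994915 + 31.972071 = 175.103085

175.1031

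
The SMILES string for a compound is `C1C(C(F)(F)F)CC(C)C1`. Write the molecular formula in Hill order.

C7H11F3

Atom tally by fragment:
  cyclopentane ring core → C:5 H:10
  (− 2 ring H displaced by substituents)
  + CF3 → C:1 F:3
  + CH3 → C:1 H:3
Element totals:
  C: 7
  H: 11
  F: 3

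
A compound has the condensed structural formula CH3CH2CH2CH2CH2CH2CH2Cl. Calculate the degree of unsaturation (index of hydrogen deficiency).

Atom tally by fragment:
  CH3 → C:1 H:3
  CH2 → C:1 H:2
  CH2 → C:1 H:2
  CH2 → C:1 H:2
  CH2 → C:1 H:2
  CH2 → C:1 H:2
  CH2Cl → C:1 H:2 Cl:1
Element totals:
  C: 7
  H: 15
  Cl: 1
Molecular formula: C7H15Cl.
DoU = (2C + 2 + N − H − X) / 2 = (2·7 + 2 + 0 − 15 − 1) / 2 = 0.

0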